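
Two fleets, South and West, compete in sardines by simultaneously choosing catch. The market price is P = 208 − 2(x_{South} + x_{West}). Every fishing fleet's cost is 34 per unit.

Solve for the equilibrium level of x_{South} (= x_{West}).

Fishing fleet South's profit: π = x_{South}(208 − 2(x_{South} + x_{West})) − 34x_{South}.
∂π/∂x_{South} = 174 − 4x_{South} − 2x_{West} = 0, so x_{South} = 43.5 − 0.5x_{West}.
The game is symmetric, so in equilibrium x_{West} = x_{South}: the reaction function gives 1.5x_{South} = 43.5, hence x_{South} = 29.

29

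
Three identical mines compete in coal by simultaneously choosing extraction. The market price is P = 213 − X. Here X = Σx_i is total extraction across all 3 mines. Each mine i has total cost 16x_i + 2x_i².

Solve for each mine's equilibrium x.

A representative mine's profit is π_i = x_i(213 − X) − 16x_i − 2x_i², with X = x_i + Σ_{j≠i} x_j.
First-order condition: 197 − 6x_i − Σ_{j≠i} x_j = 0.
In a symmetric equilibrium every mine chooses the same x, so Σ_{j≠i} x_j = 2x. The condition becomes 197 − 8x = 0, giving x = 197/8 = 24.625.

24.625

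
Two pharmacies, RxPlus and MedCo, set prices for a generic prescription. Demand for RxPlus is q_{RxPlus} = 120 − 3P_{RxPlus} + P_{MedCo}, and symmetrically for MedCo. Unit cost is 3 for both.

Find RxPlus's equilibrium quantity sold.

RxPlus's profit: π = (P_{RxPlus} − 3)(120 − 3P_{RxPlus} + P_{MedCo}).
∂π/∂P_{RxPlus} = 129 − 6P_{RxPlus} + P_{MedCo} = 0 ⇒ P_{RxPlus} = 21.5 + (1/6)P_{MedCo}.
Setting P_{RxPlus} = P_{MedCo} in the reaction function: P_{RxPlus} = 21.5 + (1/6)P_{RxPlus}, so P_{RxPlus} = 21.5 / (5/6) = 25.8.
q_{RxPlus} = 120 − 3·25.8 + 25.8 = 68.4.

68.4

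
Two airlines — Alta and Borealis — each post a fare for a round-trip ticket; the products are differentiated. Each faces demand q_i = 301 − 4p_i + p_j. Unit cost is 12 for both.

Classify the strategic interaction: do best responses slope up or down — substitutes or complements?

strategic complements

Alta's profit: π = (p_{Alta} − 12)(301 − 4p_{Alta} + p_{Borealis}).
∂π/∂p_{Alta} = 349 − 8p_{Alta} + p_{Borealis} = 0 ⇒ p_{Alta} = 43.625 + 0.125p_{Borealis}.
The best-response slope dp_{Alta}/dp_{Borealis} = 0.125 > 0: the reaction function is upward-sloping, so the choices are strategic complements.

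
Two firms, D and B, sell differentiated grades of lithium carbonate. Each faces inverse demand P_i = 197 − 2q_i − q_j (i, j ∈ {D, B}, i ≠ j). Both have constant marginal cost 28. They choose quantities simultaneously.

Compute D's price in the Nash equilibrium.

95.6

Firm D's profit: π = q_D(197 − 2q_D − q_B) − 28q_D.
∂π/∂q_D = 169 − 4q_D − q_B = 0 ⇒ q_D = 42.25 − 0.25q_B.
By symmetry q_B = q_D; substituting into the reaction function, 1.25q_D = 42.25 and q_D = 33.8.
P_D = 197 − 2·33.8 − 33.8 = 95.6.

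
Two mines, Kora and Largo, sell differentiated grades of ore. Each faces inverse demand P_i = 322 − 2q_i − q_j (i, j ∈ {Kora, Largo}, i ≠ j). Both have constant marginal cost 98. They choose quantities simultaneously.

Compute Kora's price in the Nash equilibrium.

187.6

Mine Kora's profit: π = q_{Kora}(322 − 2q_{Kora} − q_{Largo}) − 98q_{Kora}.
∂π/∂q_{Kora} = 224 − 4q_{Kora} − q_{Largo} = 0 ⇒ q_{Kora} = 56 − 0.25q_{Largo}.
By symmetry q_{Largo} = q_{Kora}; substituting into the reaction function, 1.25q_{Kora} = 56 and q_{Kora} = 44.8.
P_{Kora} = 322 − 2·44.8 − 44.8 = 187.6.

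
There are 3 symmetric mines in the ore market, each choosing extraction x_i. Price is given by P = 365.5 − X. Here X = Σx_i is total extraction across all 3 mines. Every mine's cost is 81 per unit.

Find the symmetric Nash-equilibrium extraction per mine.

A representative mine's profit is π_i = x_i(365.5 − X) − 81x_i, with X = x_i + Σ_{j≠i} x_j.
First-order condition: 284.5 − 2x_i − Σ_{j≠i} x_j = 0.
With identical mines, set every x_j = x: then 284.5 − 2x − 2x = 0, i.e. x = 284.5/4 = 71.125.

71.125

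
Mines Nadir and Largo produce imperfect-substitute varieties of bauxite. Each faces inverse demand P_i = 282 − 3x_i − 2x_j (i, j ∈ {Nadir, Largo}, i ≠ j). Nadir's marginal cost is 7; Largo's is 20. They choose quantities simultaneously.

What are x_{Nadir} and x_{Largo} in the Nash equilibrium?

35.1875, 31.9375

Mine Nadir's profit: π = x_{Nadir}(282 − 3x_{Nadir} − 2x_{Largo}) − 7x_{Nadir}.
∂π/∂x_{Nadir} = 275 − 6x_{Nadir} − 2x_{Largo} = 0 ⇒ x_{Nadir} = 275/6 − (1/3)x_{Largo}.
Similarly x_{Largo} = 131/3 − (1/3)x_{Nadir}.
Plugging x_{Largo} into Nadir's best response: x_{Nadir} = 275/6 − (1/3)(131/3 − (1/3)x_{Nadir}) ⇒ (8/9)x_{Nadir} = 563/18, so x_{Nadir} = 35.1875.
Then x_{Largo} = 131/3 − (1/3)·35.1875 = 31.9375.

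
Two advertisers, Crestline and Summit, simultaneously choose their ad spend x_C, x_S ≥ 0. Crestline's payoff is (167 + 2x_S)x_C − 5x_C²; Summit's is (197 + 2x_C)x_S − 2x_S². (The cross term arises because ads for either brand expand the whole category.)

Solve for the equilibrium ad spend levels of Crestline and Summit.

29.5, 64

Expanding Crestline's payoff: 167x_C + 2x_Sx_C − 5x_C².
∂π/∂x_C = 167 + 2x_S − 10x_C = 0, so x_C = 16.7 + 0.2x_S.
Likewise for Summit: x_S = 49.25 + 0.5x_C.
Solving the two reaction functions simultaneously: (1 − (0.2)(0.5))x_C = 16.7 + 0.2·49.25, so 0.9x_C = 26.55 and x_C = 29.5.
Then x_S = 49.25 + 0.5·29.5 = 64.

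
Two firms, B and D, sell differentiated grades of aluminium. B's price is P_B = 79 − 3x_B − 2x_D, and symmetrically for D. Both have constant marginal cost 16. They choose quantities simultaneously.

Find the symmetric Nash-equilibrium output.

Firm B's profit: π = x_B(79 − 3x_B − 2x_D) − 16x_B.
∂π/∂x_B = 63 − 6x_B − 2x_D = 0 ⇒ x_B = 10.5 − (1/3)x_D.
The game is symmetric, so in equilibrium x_D = x_B: the reaction function gives (4/3)x_B = 10.5, hence x_B = 7.875.

7.875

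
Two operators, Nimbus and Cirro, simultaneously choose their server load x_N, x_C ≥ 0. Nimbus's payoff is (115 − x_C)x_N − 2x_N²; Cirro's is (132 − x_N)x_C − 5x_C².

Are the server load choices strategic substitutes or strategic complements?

Expanding Nimbus's payoff: 115x_N − x_Cx_N − 2x_N².
∂π/∂x_N = 115 − x_C − 4x_N = 0, so x_N = 28.75 − 0.25x_C.
The best-response slope dx_N/dx_C = −0.25 < 0: the reaction function is downward-sloping, so the choices are strategic substitutes.

strategic substitutes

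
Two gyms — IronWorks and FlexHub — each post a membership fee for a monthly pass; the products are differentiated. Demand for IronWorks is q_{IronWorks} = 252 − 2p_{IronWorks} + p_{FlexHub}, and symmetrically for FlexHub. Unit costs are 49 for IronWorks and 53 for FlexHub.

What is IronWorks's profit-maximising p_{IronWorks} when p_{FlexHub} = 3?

IronWorks's profit: π = (p_{IronWorks} − 49)(252 − 2p_{IronWorks} + p_{FlexHub}).
∂π/∂p_{IronWorks} = 350 − 4p_{IronWorks} + p_{FlexHub} = 0 ⇒ p_{IronWorks} = 87.5 + 0.25p_{FlexHub}.
At p_{FlexHub} = 3: p_{IronWorks} = 87.5 + 0.25·3 = 88.25.

88.25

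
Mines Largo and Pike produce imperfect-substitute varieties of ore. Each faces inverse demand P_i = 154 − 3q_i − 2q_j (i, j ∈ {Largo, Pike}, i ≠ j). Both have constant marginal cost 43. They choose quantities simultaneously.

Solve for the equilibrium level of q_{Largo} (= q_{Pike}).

Mine Largo's profit: π = q_{Largo}(154 − 3q_{Largo} − 2q_{Pike}) − 43q_{Largo}.
∂π/∂q_{Largo} = 111 − 6q_{Largo} − 2q_{Pike} = 0 ⇒ q_{Largo} = 18.5 − (1/3)q_{Pike}.
Setting q_{Largo} = q_{Pike} in the reaction function: q_{Largo} = 18.5 − (1/3)q_{Largo}, so q_{Largo} = 18.5 / (4/3) = 13.875.

13.875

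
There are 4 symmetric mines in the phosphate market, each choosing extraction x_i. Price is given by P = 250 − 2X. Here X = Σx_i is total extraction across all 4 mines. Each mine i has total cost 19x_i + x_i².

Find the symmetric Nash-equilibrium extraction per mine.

19.25

A representative mine's profit is π_i = x_i(250 − 2X) − 19x_i − x_i², with X = x_i + Σ_{j≠i} x_j.
First-order condition: 231 − 6x_i − 2Σ_{j≠i} x_j = 0.
With identical mines, set every x_j = x: then 231 − 6x − 6x = 0, i.e. x = 231/12 = 19.25.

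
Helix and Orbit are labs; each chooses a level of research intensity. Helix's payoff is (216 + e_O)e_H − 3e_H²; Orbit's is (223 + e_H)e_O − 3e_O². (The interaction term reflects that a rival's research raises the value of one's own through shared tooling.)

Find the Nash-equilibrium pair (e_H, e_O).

Expanding Helix's payoff: 216e_H + e_Oe_H − 3e_H².
∂π/∂e_H = 216 + e_O − 6e_H = 0, so e_H = 36 + (1/6)e_O.
Likewise for Orbit: e_O = 223/6 + (1/6)e_H.
Plugging e_O into Helix's best response: e_H = 36 + (1/6)(223/6 + (1/6)e_H) ⇒ (35/36)e_H = 1519/36, so e_H = 43.4.
Then e_O = 223/6 + (1/6)·43.4 = 44.4.

43.4, 44.4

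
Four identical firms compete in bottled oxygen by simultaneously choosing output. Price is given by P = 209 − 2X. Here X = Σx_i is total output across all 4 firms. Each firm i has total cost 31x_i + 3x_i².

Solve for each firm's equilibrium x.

11.125

A representative firm's profit is π_i = x_i(209 − 2X) − 31x_i − 3x_i², with X = x_i + Σ_{j≠i} x_j.
First-order condition: 178 − 10x_i − 2Σ_{j≠i} x_j = 0.
In a symmetric equilibrium every firm chooses the same x, so Σ_{j≠i} x_j = 3x. The condition becomes 178 − 16x = 0, giving x = 178/16 = 11.125.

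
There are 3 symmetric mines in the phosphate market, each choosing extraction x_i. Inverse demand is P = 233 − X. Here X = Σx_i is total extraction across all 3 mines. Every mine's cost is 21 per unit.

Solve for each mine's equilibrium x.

A representative mine's profit is π_i = x_i(233 − X) − 21x_i, with X = x_i + Σ_{j≠i} x_j.
First-order condition: 212 − 2x_i − Σ_{j≠i} x_j = 0.
With identical mines, set every x_j = x: then 212 − 2x − 2x = 0, i.e. x = 212/4 = 53.

53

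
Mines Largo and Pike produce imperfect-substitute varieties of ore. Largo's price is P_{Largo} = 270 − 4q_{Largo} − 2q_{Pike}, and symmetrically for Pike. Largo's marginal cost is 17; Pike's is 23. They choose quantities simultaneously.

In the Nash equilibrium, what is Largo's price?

Mine Largo's profit: π = q_{Largo}(270 − 4q_{Largo} − 2q_{Pike}) − 17q_{Largo}.
∂π/∂q_{Largo} = 253 − 8q_{Largo} − 2q_{Pike} = 0 ⇒ q_{Largo} = 31.625 − 0.25q_{Pike}.
Similarly q_{Pike} = 30.875 − 0.25q_{Largo}.
Solving the two reaction functions simultaneously: (1 − (−0.25)(−0.25))q_{Largo} = 31.625 − 0.25·30.875, so 0.9375q_{Largo} = 765/32 and q_{Largo} = 25.5.
Then q_{Pike} = 30.875 − 0.25·25.5 = 24.5.
P_{Largo} = 270 − 4·25.5 − 2·24.5 = 119.

119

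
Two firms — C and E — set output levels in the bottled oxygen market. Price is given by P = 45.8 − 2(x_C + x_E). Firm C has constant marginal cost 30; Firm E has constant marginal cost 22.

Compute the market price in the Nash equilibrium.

32.6

Firm C's profit: π = x_C(45.8 − 2(x_C + x_E)) − 30x_C.
∂π/∂x_C = 15.8 − 4x_C − 2x_E = 0, so x_C = 3.95 − 0.5x_E.
By the same steps for E: x_E = 5.95 − 0.5x_C.
Substituting the second reaction function into the first: x_C = 3.95 − 0.5(5.95 − 0.5x_C), which gives 0.75x_C = 0.975 ⇒ x_C = 1.3.
Then x_E = 5.95 − 0.5·1.3 = 5.3.
Equilibrium price: P = 45.8 − 2·6.6 = 32.6.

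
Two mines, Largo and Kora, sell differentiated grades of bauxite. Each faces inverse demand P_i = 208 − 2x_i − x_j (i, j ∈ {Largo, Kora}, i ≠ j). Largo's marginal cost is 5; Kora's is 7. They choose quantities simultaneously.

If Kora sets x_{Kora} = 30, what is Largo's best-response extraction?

43.25

Mine Largo's profit: π = x_{Largo}(208 − 2x_{Largo} − x_{Kora}) − 5x_{Largo}.
∂π/∂x_{Largo} = 203 − 4x_{Largo} − x_{Kora} = 0 ⇒ x_{Largo} = 50.75 − 0.25x_{Kora}.
At x_{Kora} = 30: x_{Largo} = 50.75 − 0.25·30 = 43.25.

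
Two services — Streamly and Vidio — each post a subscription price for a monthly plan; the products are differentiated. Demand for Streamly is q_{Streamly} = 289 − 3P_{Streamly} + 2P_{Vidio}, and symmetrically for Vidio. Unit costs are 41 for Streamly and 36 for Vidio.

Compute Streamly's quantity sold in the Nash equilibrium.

183.1875

Streamly's profit: π = (P_{Streamly} − 41)(289 − 3P_{Streamly} + 2P_{Vidio}).
∂π/∂P_{Streamly} = 412 − 6P_{Streamly} + 2P_{Vidio} = 0 ⇒ P_{Streamly} = 206/3 + (1/3)P_{Vidio}.
Similarly P_{Vidio} = 397/6 + (1/3)P_{Streamly}.
Substituting the second reaction function into the first: P_{Streamly} = 206/3 + (1/3)(397/6 + (1/3)P_{Streamly}), which gives (8/9)P_{Streamly} = 1633/18 ⇒ P_{Streamly} = 102.0625.
Then P_{Vidio} = 397/6 + (1/3)·102.0625 = 100.1875.
q_{Streamly} = 289 − 3·102.0625 + 2·100.1875 = 183.1875.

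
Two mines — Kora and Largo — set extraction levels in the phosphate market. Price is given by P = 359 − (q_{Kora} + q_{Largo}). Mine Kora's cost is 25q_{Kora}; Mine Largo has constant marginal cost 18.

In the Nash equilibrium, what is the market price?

Mine Kora's profit: π = q_{Kora}(359 − (q_{Kora} + q_{Largo})) − 25q_{Kora}.
∂π/∂q_{Kora} = 334 − 2q_{Kora} − q_{Largo} = 0, so q_{Kora} = 167 − 0.5q_{Largo}.
By the same steps for Largo: q_{Largo} = 170.5 − 0.5q_{Kora}.
Solving the two reaction functions simultaneously: (1 − (−0.5)(−0.5))q_{Kora} = 167 − 0.5·170.5, so 0.75q_{Kora} = 81.75 and q_{Kora} = 109.
Then q_{Largo} = 170.5 − 0.5·109 = 116.
Equilibrium price: P = 359 − 225 = 134.

134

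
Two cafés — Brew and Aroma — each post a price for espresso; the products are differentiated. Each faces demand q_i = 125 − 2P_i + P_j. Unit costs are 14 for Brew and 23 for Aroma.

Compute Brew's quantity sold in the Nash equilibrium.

76.4

Brew's profit: π = (P_{Brew} − 14)(125 − 2P_{Brew} + P_{Aroma}).
∂π/∂P_{Brew} = 153 − 4P_{Brew} + P_{Aroma} = 0 ⇒ P_{Brew} = 38.25 + 0.25P_{Aroma}.
Similarly P_{Aroma} = 42.75 + 0.25P_{Brew}.
Substituting the second reaction function into the first: P_{Brew} = 38.25 + 0.25(42.75 + 0.25P_{Brew}), which gives 0.9375P_{Brew} = 48.9375 ⇒ P_{Brew} = 52.2.
Then P_{Aroma} = 42.75 + 0.25·52.2 = 55.8.
q_{Brew} = 125 − 2·52.2 + 55.8 = 76.4.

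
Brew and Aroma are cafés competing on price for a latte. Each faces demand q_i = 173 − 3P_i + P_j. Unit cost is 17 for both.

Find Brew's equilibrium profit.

2318.52

Brew's profit: π = (P_{Brew} − 17)(173 − 3P_{Brew} + P_{Aroma}).
∂π/∂P_{Brew} = 224 − 6P_{Brew} + P_{Aroma} = 0 ⇒ P_{Brew} = 112/3 + (1/6)P_{Aroma}.
Setting P_{Brew} = P_{Aroma} in the reaction function: P_{Brew} = 112/3 + (1/6)P_{Brew}, so P_{Brew} = (112/3) / (5/6) = 44.8.
q_{Brew} = 173 − 3·44.8 + 44.8 = 83.4.
Profit = (44.8 − 17)·83.4 = 2318.52.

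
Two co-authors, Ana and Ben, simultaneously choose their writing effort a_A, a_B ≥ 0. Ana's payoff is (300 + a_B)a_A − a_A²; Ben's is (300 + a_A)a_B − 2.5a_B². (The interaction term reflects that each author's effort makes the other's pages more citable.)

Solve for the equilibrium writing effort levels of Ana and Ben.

Expanding Ana's payoff: 300a_A + a_Ba_A − a_A².
∂π/∂a_A = 300 + a_B − 2a_A = 0, so a_A = 150 + 0.5a_B.
Likewise for Ben: a_B = 60 + 0.2a_A.
Solving the two reaction functions simultaneously: (1 − (0.5)(0.2))a_A = 150 + 0.5·60, so 0.9a_A = 180 and a_A = 200.
Then a_B = 60 + 0.2·200 = 100.

200, 100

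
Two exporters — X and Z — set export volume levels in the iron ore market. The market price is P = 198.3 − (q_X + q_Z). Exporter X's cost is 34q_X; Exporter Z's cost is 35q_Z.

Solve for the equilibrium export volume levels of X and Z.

Exporter X's profit: π = q_X(198.3 − (q_X + q_Z)) − 34q_X.
∂π/∂q_X = 164.3 − 2q_X − q_Z = 0, so q_X = 82.15 − 0.5q_Z.
By the same steps for Z: q_Z = 81.65 − 0.5q_X.
Substituting the second reaction function into the first: q_X = 82.15 − 0.5(81.65 − 0.5q_X), which gives 0.75q_X = 41.325 ⇒ q_X = 55.1.
Then q_Z = 81.65 − 0.5·55.1 = 54.1.

55.1, 54.1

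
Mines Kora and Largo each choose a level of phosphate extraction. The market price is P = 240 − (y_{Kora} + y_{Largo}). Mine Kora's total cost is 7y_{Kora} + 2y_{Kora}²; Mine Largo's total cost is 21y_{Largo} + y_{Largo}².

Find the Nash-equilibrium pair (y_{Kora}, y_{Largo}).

31, 47

Mine Kora's profit: π = y_{Kora}(240 − (y_{Kora} + y_{Largo})) − 7y_{Kora} − 2y_{Kora}².
∂π/∂y_{Kora} = 233 − 6y_{Kora} − y_{Largo} = 0, so y_{Kora} = 233/6 − (1/6)y_{Largo}.
For Largo: ∂π/∂y_{Largo} = 219 − 4y_{Largo} − y_{Kora} = 0 ⇒ y_{Largo} = 54.75 − 0.25y_{Kora}.
Substituting the second reaction function into the first: y_{Kora} = 233/6 − (1/6)(54.75 − 0.25y_{Kora}), which gives (23/24)y_{Kora} = 713/24 ⇒ y_{Kora} = 31.
Then y_{Largo} = 54.75 − 0.25·31 = 47.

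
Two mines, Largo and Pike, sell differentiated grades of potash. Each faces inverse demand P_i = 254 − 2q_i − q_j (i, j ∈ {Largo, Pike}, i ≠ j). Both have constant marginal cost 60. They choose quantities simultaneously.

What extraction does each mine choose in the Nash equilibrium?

38.8

Mine Largo's profit: π = q_{Largo}(254 − 2q_{Largo} − q_{Pike}) − 60q_{Largo}.
∂π/∂q_{Largo} = 194 − 4q_{Largo} − q_{Pike} = 0 ⇒ q_{Largo} = 48.5 − 0.25q_{Pike}.
Setting q_{Largo} = q_{Pike} in the reaction function: q_{Largo} = 48.5 − 0.25q_{Largo}, so q_{Largo} = 48.5 / 1.25 = 38.8.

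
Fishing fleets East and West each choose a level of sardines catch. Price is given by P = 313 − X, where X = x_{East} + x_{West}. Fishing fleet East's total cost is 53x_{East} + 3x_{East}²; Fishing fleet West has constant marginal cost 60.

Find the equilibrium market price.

177.6

Fishing fleet East's profit: π = x_{East}(313 − (x_{East} + x_{West})) − 53x_{East} − 3x_{East}².
∂π/∂x_{East} = 260 − 8x_{East} − x_{West} = 0, so x_{East} = 32.5 − 0.125x_{West}.
For West: ∂π/∂x_{West} = 253 − 2x_{West} − x_{East} = 0 ⇒ x_{West} = 126.5 − 0.5x_{East}.
Plugging x_{West} into East's best response: x_{East} = 32.5 − 0.125(126.5 − 0.5x_{East}) ⇒ 0.9375x_{East} = 16.6875, so x_{East} = 17.8.
Then x_{West} = 126.5 − 0.5·17.8 = 117.6.
Equilibrium price: P = 313 − 135.4 = 177.6.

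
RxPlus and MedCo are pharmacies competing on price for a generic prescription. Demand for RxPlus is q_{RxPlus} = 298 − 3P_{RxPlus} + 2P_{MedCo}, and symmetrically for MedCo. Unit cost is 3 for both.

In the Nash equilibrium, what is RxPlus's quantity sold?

221.25

RxPlus's profit: π = (P_{RxPlus} − 3)(298 − 3P_{RxPlus} + 2P_{MedCo}).
∂π/∂P_{RxPlus} = 307 − 6P_{RxPlus} + 2P_{MedCo} = 0 ⇒ P_{RxPlus} = 307/6 + (1/3)P_{MedCo}.
By symmetry P_{MedCo} = P_{RxPlus}; substituting into the reaction function, (2/3)P_{RxPlus} = 307/6 and P_{RxPlus} = 76.75.
q_{RxPlus} = 298 − 3·76.75 + 2·76.75 = 221.25.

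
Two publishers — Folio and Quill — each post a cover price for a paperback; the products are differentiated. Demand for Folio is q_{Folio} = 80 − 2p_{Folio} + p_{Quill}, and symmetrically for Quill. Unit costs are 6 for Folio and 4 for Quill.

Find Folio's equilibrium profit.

Folio's profit: π = (p_{Folio} − 6)(80 − 2p_{Folio} + p_{Quill}).
∂π/∂p_{Folio} = 92 − 4p_{Folio} + p_{Quill} = 0 ⇒ p_{Folio} = 23 + 0.25p_{Quill}.
Similarly p_{Quill} = 22 + 0.25p_{Folio}.
Plugging p_{Quill} into Folio's best response: p_{Folio} = 23 + 0.25(22 + 0.25p_{Folio}) ⇒ 0.9375p_{Folio} = 28.5, so p_{Folio} = 30.4.
Then p_{Quill} = 22 + 0.25·30.4 = 29.6.
q_{Folio} = 80 − 2·30.4 + 29.6 = 48.8.
Profit = (30.4 − 6)·48.8 = 1190.72.

1190.72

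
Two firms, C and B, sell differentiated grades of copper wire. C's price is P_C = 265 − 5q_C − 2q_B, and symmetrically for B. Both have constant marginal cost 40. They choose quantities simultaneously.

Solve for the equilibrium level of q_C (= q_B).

18.75

Firm C's profit: π = q_C(265 − 5q_C − 2q_B) − 40q_C.
∂π/∂q_C = 225 − 10q_C − 2q_B = 0 ⇒ q_C = 22.5 − 0.2q_B.
By symmetry q_B = q_C; substituting into the reaction function, 1.2q_C = 22.5 and q_C = 18.75.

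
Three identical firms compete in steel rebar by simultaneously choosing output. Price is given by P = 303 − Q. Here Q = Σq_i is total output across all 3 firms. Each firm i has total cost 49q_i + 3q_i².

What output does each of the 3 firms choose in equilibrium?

25.4

A representative firm's profit is π_i = q_i(303 − Q) − 49q_i − 3q_i², with Q = q_i + Σ_{j≠i} q_j.
First-order condition: 254 − 8q_i − Σ_{j≠i} q_j = 0.
With identical firms, set every q_j = q: then 254 − 8q − 2q = 0, i.e. q = 254/10 = 25.4.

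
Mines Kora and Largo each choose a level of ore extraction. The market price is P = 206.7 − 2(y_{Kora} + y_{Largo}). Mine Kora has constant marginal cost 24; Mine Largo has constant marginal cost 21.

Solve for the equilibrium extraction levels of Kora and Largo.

Mine Kora's profit: π = y_{Kora}(206.7 − 2(y_{Kora} + y_{Largo})) − 24y_{Kora}.
∂π/∂y_{Kora} = 182.7 − 4y_{Kora} − 2y_{Largo} = 0, so y_{Kora} = 45.675 − 0.5y_{Largo}.
By the same steps for Largo: y_{Largo} = 46.425 − 0.5y_{Kora}.
Solving the two reaction functions simultaneously: (1 − (−0.5)(−0.5))y_{Kora} = 45.675 − 0.5·46.425, so 0.75y_{Kora} = 22.4625 and y_{Kora} = 29.95.
Then y_{Largo} = 46.425 − 0.5·29.95 = 31.45.

29.95, 31.45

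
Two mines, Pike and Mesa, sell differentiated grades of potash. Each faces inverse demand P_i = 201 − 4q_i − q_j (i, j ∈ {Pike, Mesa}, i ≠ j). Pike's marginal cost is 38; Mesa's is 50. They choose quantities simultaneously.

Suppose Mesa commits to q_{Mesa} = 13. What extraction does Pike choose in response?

18.75

Mine Pike's profit: π = q_{Pike}(201 − 4q_{Pike} − q_{Mesa}) − 38q_{Pike}.
∂π/∂q_{Pike} = 163 − 8q_{Pike} − q_{Mesa} = 0 ⇒ q_{Pike} = 20.375 − 0.125q_{Mesa}.
At q_{Mesa} = 13: q_{Pike} = 20.375 − 0.125·13 = 18.75.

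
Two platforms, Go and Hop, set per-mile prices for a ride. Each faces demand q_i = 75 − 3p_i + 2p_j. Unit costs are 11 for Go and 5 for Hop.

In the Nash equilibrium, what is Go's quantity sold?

Go's profit: π = (p_{Go} − 11)(75 − 3p_{Go} + 2p_{Hop}).
∂π/∂p_{Go} = 108 − 6p_{Go} + 2p_{Hop} = 0 ⇒ p_{Go} = 18 + (1/3)p_{Hop}.
Similarly p_{Hop} = 15 + (1/3)p_{Go}.
Plugging p_{Hop} into Go's best response: p_{Go} = 18 + (1/3)(15 + (1/3)p_{Go}) ⇒ (8/9)p_{Go} = 23, so p_{Go} = 25.875.
Then p_{Hop} = 15 + (1/3)·25.875 = 23.625.
q_{Go} = 75 − 3·25.875 + 2·23.625 = 44.625.

44.625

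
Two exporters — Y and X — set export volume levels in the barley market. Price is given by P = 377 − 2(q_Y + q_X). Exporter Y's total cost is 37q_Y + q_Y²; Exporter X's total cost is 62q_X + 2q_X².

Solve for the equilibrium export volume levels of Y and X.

Exporter Y's profit: π = q_Y(377 − 2(q_Y + q_X)) − 37q_Y − q_Y².
∂π/∂q_Y = 340 − 6q_Y − 2q_X = 0, so q_Y = 170/3 − (1/3)q_X.
For X: ∂π/∂q_X = 315 − 8q_X − 2q_Y = 0 ⇒ q_X = 39.375 − 0.25q_Y.
Plugging q_X into Y's best response: q_Y = 170/3 − (1/3)(39.375 − 0.25q_Y) ⇒ (11/12)q_Y = 1045/24, so q_Y = 47.5.
Then q_X = 39.375 − 0.25·47.5 = 27.5.

47.5, 27.5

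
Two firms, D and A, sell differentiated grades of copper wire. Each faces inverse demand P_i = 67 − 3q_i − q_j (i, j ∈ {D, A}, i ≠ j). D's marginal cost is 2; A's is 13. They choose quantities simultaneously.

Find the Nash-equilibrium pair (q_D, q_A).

Firm D's profit: π = q_D(67 − 3q_D − q_A) − 2q_D.
∂π/∂q_D = 65 − 6q_D − q_A = 0 ⇒ q_D = 65/6 − (1/6)q_A.
Similarly q_A = 9 − (1/6)q_D.
Solving the two reaction functions simultaneously: (1 − (−1/6)(−1/6))q_D = 65/6 − (1/6)·9, so (35/36)q_D = 28/3 and q_D = 9.6.
Then q_A = 9 − (1/6)·9.6 = 7.4.

9.6, 7.4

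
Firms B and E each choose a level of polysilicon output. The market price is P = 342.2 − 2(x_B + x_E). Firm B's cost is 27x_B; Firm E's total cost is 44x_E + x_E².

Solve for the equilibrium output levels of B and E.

Firm B's profit: π = x_B(342.2 − 2(x_B + x_E)) − 27x_B.
∂π/∂x_B = 315.2 − 4x_B − 2x_E = 0, so x_B = 78.8 − 0.5x_E.
For E: ∂π/∂x_E = 298.2 − 6x_E − 2x_B = 0 ⇒ x_E = 49.7 − (1/3)x_B.
Substituting the second reaction function into the first: x_B = 78.8 − 0.5(49.7 − (1/3)x_B), which gives (5/6)x_B = 53.95 ⇒ x_B = 64.74.
Then x_E = 49.7 − (1/3)·64.74 = 28.12.

64.74, 28.12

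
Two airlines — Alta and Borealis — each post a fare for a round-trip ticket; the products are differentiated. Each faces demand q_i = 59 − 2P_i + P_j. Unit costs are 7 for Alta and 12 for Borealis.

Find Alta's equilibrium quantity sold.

36

Alta's profit: π = (P_{Alta} − 7)(59 − 2P_{Alta} + P_{Borealis}).
∂π/∂P_{Alta} = 73 − 4P_{Alta} + P_{Borealis} = 0 ⇒ P_{Alta} = 18.25 + 0.25P_{Borealis}.
Similarly P_{Borealis} = 20.75 + 0.25P_{Alta}.
Solving the two reaction functions simultaneously: (1 − (0.25)(0.25))P_{Alta} = 18.25 + 0.25·20.75, so 0.9375P_{Alta} = 23.4375 and P_{Alta} = 25.
Then P_{Borealis} = 20.75 + 0.25·25 = 27.
q_{Alta} = 59 − 2·25 + 27 = 36.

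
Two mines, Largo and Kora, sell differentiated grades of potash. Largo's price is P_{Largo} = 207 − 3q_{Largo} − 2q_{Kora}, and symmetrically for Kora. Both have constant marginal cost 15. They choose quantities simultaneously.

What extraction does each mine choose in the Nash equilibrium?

24

Mine Largo's profit: π = q_{Largo}(207 − 3q_{Largo} − 2q_{Kora}) − 15q_{Largo}.
∂π/∂q_{Largo} = 192 − 6q_{Largo} − 2q_{Kora} = 0 ⇒ q_{Largo} = 32 − (1/3)q_{Kora}.
Setting q_{Largo} = q_{Kora} in the reaction function: q_{Largo} = 32 − (1/3)q_{Largo}, so q_{Largo} = 32 / (4/3) = 24.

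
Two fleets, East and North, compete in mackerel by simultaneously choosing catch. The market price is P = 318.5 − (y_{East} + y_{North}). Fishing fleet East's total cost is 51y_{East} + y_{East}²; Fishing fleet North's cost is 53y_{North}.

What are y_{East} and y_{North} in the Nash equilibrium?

38.5, 113.5

Fishing fleet East's profit: π = y_{East}(318.5 − (y_{East} + y_{North})) − 51y_{East} − y_{East}².
∂π/∂y_{East} = 267.5 − 4y_{East} − y_{North} = 0, so y_{East} = 66.875 − 0.25y_{North}.
For North: ∂π/∂y_{North} = 265.5 − 2y_{North} − y_{East} = 0 ⇒ y_{North} = 132.75 − 0.5y_{East}.
Plugging y_{North} into East's best response: y_{East} = 66.875 − 0.25(132.75 − 0.5y_{East}) ⇒ 0.875y_{East} = 33.6875, so y_{East} = 38.5.
Then y_{North} = 132.75 − 0.5·38.5 = 113.5.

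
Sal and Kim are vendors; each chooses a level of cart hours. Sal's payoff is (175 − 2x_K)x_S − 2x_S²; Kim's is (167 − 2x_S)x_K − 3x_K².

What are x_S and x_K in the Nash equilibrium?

35.8, 15.9

Expanding Sal's payoff: 175x_S − 2x_Kx_S − 2x_S².
∂π/∂x_S = 175 − 2x_K − 4x_S = 0, so x_S = 43.75 − 0.5x_K.
Likewise for Kim: x_K = 167/6 − (1/3)x_S.
Substituting the second reaction function into the first: x_S = 43.75 − 0.5(167/6 − (1/3)x_S), which gives (5/6)x_S = 179/6 ⇒ x_S = 35.8.
Then x_K = 167/6 − (1/3)·35.8 = 15.9.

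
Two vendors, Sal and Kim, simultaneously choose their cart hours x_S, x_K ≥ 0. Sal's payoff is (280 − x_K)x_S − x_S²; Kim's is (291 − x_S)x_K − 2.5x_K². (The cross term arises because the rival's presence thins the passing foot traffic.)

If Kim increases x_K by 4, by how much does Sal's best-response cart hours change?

Expanding Sal's payoff: 280x_S − x_Kx_S − x_S².
∂π/∂x_S = 280 − x_K − 2x_S = 0, so x_S = 140 − 0.5x_K.
The reaction-function slope is −0.5, so a 4-unit rise in x_K moves x_S by −0.5 × 4 = −2. Sal's best response falls — the actions are strategic substitutes.

-2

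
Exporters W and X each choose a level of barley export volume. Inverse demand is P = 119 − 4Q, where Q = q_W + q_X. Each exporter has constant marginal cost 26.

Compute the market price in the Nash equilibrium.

Exporter W's profit: π = q_W(119 − 4(q_W + q_X)) − 26q_W.
∂π/∂q_W = 93 − 8q_W − 4q_X = 0, so q_W = 11.625 − 0.5q_X.
By symmetry q_X = q_W; substituting into the reaction function, 1.5q_W = 11.625 and q_W = 7.75.
Equilibrium price: P = 119 − 4·15.5 = 57.

57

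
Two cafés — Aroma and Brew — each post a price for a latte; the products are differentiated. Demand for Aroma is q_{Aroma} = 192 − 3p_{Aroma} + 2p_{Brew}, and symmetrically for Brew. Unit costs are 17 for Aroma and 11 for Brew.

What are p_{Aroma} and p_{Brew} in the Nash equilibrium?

59.625, 57.375

Aroma's profit: π = (p_{Aroma} − 17)(192 − 3p_{Aroma} + 2p_{Brew}).
∂π/∂p_{Aroma} = 243 − 6p_{Aroma} + 2p_{Brew} = 0 ⇒ p_{Aroma} = 40.5 + (1/3)p_{Brew}.
Similarly p_{Brew} = 37.5 + (1/3)p_{Aroma}.
Plugging p_{Brew} into Aroma's best response: p_{Aroma} = 40.5 + (1/3)(37.5 + (1/3)p_{Aroma}) ⇒ (8/9)p_{Aroma} = 53, so p_{Aroma} = 59.625.
Then p_{Brew} = 37.5 + (1/3)·59.625 = 57.375.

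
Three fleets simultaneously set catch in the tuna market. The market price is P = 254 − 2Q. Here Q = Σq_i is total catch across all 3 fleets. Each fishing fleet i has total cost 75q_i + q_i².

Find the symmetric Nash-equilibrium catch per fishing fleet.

A representative fishing fleet's profit is π_i = q_i(254 − 2Q) − 75q_i − q_i², with Q = q_i + Σ_{j≠i} q_j.
First-order condition: 179 − 6q_i − 2Σ_{j≠i} q_j = 0.
With identical fishing fleets, set every q_j = q: then 179 − 6q − 4q = 0, i.e. q = 179/10 = 17.9.

17.9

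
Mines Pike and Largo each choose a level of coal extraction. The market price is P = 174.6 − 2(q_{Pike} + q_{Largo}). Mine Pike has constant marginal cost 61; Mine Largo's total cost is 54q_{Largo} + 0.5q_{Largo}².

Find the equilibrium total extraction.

Mine Pike's profit: π = q_{Pike}(174.6 − 2(q_{Pike} + q_{Largo})) − 61q_{Pike}.
∂π/∂q_{Pike} = 113.6 − 4q_{Pike} − 2q_{Largo} = 0, so q_{Pike} = 28.4 − 0.5q_{Largo}.
For Largo: ∂π/∂q_{Largo} = 120.6 − 5q_{Largo} − 2q_{Pike} = 0 ⇒ q_{Largo} = 24.12 − 0.4q_{Pike}.
Plugging q_{Largo} into Pike's best response: q_{Pike} = 28.4 − 0.5(24.12 − 0.4q_{Pike}) ⇒ 0.8q_{Pike} = 16.34, so q_{Pike} = 20.425.
Then q_{Largo} = 24.12 − 0.4·20.425 = 15.95.
Total extraction: 20.425 + 15.95 = 36.375.

36.375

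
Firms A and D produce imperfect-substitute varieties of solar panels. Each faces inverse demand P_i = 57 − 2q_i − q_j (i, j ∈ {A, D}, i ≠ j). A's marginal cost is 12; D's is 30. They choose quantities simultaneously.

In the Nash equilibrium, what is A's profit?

208.08

Firm A's profit: π = q_A(57 − 2q_A − q_D) − 12q_A.
∂π/∂q_A = 45 − 4q_A − q_D = 0 ⇒ q_A = 11.25 − 0.25q_D.
Similarly q_D = 6.75 − 0.25q_A.
Solving the two reaction functions simultaneously: (1 − (−0.25)(−0.25))q_A = 11.25 − 0.25·6.75, so 0.9375q_A = 9.5625 and q_A = 10.2.
Then q_D = 6.75 − 0.25·10.2 = 4.2.
P_A = 57 − 2·10.2 − 4.2 = 32.4.
Profit = (32.4 − 12)·10.2 = 208.08.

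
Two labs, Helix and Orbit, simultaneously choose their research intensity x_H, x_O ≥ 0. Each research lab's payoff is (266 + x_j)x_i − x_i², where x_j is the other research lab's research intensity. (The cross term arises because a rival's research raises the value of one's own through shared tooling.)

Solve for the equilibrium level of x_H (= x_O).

Helix's payoff is (266 + x_O)x_H − x_H².
∂π/∂x_H = 266 + x_O − 2x_H = 0, so x_H = 133 + 0.5x_O.
The game is symmetric, so in equilibrium x_O = x_H: the reaction function gives 0.5x_H = 133, hence x_H = 266.

266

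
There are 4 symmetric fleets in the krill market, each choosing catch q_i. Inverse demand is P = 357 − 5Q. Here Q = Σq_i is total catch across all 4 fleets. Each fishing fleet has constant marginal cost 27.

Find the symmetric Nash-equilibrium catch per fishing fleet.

13.2

A representative fishing fleet's profit is π_i = q_i(357 − 5Q) − 27q_i, with Q = q_i + Σ_{j≠i} q_j.
First-order condition: 330 − 10q_i − 5Σ_{j≠i} q_j = 0.
Imposing symmetry (q_j = q for all j) turns Σ_{j≠i} q_j into 3q, so 330 = 25q and q = 13.2.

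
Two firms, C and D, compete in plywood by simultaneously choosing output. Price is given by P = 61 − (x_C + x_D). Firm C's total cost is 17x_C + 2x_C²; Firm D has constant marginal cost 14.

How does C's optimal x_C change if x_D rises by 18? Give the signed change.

Firm C's profit: π = x_C(61 − (x_C + x_D)) − 17x_C − 2x_C².
∂π/∂x_C = 44 − 6x_C − x_D = 0, so x_C = 22/3 − (1/6)x_D.
The reaction-function slope is −1/6, so an 18-unit rise in x_D moves x_C by −1/6 × 18 = −3. C's best response falls — the actions are strategic substitutes.

-3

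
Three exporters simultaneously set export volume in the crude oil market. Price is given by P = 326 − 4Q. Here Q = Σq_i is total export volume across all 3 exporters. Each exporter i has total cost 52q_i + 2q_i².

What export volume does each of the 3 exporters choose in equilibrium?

13.7

A representative exporter's profit is π_i = q_i(326 − 4Q) − 52q_i − 2q_i², with Q = q_i + Σ_{j≠i} q_j.
First-order condition: 274 − 12q_i − 4Σ_{j≠i} q_j = 0.
Imposing symmetry (q_j = q for all j) turns Σ_{j≠i} q_j into 2q, so 274 = 20q and q = 13.7.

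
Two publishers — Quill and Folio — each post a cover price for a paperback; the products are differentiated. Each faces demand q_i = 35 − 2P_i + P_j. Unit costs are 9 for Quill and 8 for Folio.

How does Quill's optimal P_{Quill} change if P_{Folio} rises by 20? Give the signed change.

5

Quill's profit: π = (P_{Quill} − 9)(35 − 2P_{Quill} + P_{Folio}).
∂π/∂P_{Quill} = 53 − 4P_{Quill} + P_{Folio} = 0 ⇒ P_{Quill} = 13.25 + 0.25P_{Folio}.
The reaction-function slope is 0.25, so a 20-unit rise in P_{Folio} moves P_{Quill} by 0.25 × 20 = 5. Quill's best response rises — the actions are strategic complements.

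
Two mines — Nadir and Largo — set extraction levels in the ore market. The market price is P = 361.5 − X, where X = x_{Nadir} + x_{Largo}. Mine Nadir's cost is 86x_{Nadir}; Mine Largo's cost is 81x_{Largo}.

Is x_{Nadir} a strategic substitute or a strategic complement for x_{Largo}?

Mine Nadir's profit: π = x_{Nadir}(361.5 − (x_{Nadir} + x_{Largo})) − 86x_{Nadir}.
∂π/∂x_{Nadir} = 275.5 − 2x_{Nadir} − x_{Largo} = 0, so x_{Nadir} = 137.75 − 0.5x_{Largo}.
The best-response slope dx_{Nadir}/dx_{Largo} = −0.5 < 0: the reaction function is downward-sloping, so the choices are strategic substitutes.

strategic substitutes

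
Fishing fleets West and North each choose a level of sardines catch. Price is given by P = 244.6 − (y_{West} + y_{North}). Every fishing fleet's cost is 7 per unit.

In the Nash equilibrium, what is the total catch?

158.4

Fishing fleet West's profit: π = y_{West}(244.6 − (y_{West} + y_{North})) − 7y_{West}.
∂π/∂y_{West} = 237.6 − 2y_{West} − y_{North} = 0, so y_{West} = 118.8 − 0.5y_{North}.
Setting y_{West} = y_{North} in the reaction function: y_{West} = 118.8 − 0.5y_{West}, so y_{West} = 118.8 / 1.5 = 79.2.
Total catch: 79.2 + 79.2 = 158.4.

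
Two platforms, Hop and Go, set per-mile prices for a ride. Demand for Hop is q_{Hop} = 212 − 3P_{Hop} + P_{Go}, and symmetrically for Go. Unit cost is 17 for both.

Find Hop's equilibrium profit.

Hop's profit: π = (P_{Hop} − 17)(212 − 3P_{Hop} + P_{Go}).
∂π/∂P_{Hop} = 263 − 6P_{Hop} + P_{Go} = 0 ⇒ P_{Hop} = 263/6 + (1/6)P_{Go}.
The game is symmetric, so in equilibrium P_{Go} = P_{Hop}: the reaction function gives (5/6)P_{Hop} = 263/6, hence P_{Hop} = 52.6.
q_{Hop} = 212 − 3·52.6 + 52.6 = 106.8.
Profit = (52.6 − 17)·106.8 = 3802.08.

3802.08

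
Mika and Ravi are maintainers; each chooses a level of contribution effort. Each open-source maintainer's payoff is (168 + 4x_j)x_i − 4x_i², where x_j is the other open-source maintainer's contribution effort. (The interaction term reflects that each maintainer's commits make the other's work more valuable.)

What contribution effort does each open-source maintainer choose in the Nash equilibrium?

42

Mika's payoff is (168 + 4x_R)x_M − 4x_M².
∂π/∂x_M = 168 + 4x_R − 8x_M = 0, so x_M = 21 + 0.5x_R.
By symmetry x_R = x_M; substituting into the reaction function, 0.5x_M = 21 and x_M = 42.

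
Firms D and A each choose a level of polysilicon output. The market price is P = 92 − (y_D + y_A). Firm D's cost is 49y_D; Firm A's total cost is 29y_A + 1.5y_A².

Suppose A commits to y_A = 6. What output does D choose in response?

Firm D's profit: π = y_D(92 − (y_D + y_A)) − 49y_D.
∂π/∂y_D = 43 − 2y_D − y_A = 0, so y_D = 21.5 − 0.5y_A.
At y_A = 6: y_D = 21.5 − 0.5·6 = 18.5.

18.5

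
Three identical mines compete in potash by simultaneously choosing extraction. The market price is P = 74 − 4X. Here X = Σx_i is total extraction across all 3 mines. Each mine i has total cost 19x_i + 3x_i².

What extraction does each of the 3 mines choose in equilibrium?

2.5

A representative mine's profit is π_i = x_i(74 − 4X) − 19x_i − 3x_i², with X = x_i + Σ_{j≠i} x_j.
First-order condition: 55 − 14x_i − 4Σ_{j≠i} x_j = 0.
In a symmetric equilibrium every mine chooses the same x, so Σ_{j≠i} x_j = 2x. The condition becomes 55 − 22x = 0, giving x = 55/22 = 2.5.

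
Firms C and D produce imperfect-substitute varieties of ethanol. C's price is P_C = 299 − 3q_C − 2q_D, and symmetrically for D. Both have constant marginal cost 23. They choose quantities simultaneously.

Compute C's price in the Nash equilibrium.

126.5

Firm C's profit: π = q_C(299 − 3q_C − 2q_D) − 23q_C.
∂π/∂q_C = 276 − 6q_C − 2q_D = 0 ⇒ q_C = 46 − (1/3)q_D.
The game is symmetric, so in equilibrium q_D = q_C: the reaction function gives (4/3)q_C = 46, hence q_C = 34.5.
P_C = 299 − 3·34.5 − 2·34.5 = 126.5.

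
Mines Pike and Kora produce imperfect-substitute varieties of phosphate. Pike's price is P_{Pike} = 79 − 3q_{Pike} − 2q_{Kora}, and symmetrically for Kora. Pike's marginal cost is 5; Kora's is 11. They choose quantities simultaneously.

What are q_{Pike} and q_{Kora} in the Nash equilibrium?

Mine Pike's profit: π = q_{Pike}(79 − 3q_{Pike} − 2q_{Kora}) − 5q_{Pike}.
∂π/∂q_{Pike} = 74 − 6q_{Pike} − 2q_{Kora} = 0 ⇒ q_{Pike} = 37/3 − (1/3)q_{Kora}.
Similarly q_{Kora} = 34/3 − (1/3)q_{Pike}.
Plugging q_{Kora} into Pike's best response: q_{Pike} = 37/3 − (1/3)(34/3 − (1/3)q_{Pike}) ⇒ (8/9)q_{Pike} = 77/9, so q_{Pike} = 9.625.
Then q_{Kora} = 34/3 − (1/3)·9.625 = 8.125.

9.625, 8.125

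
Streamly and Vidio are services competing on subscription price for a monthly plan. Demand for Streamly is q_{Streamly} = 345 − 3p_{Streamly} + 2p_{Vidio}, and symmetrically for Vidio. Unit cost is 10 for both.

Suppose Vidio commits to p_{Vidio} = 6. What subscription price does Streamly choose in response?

Streamly's profit: π = (p_{Streamly} − 10)(345 − 3p_{Streamly} + 2p_{Vidio}).
∂π/∂p_{Streamly} = 375 − 6p_{Streamly} + 2p_{Vidio} = 0 ⇒ p_{Streamly} = 62.5 + (1/3)p_{Vidio}.
At p_{Vidio} = 6: p_{Streamly} = 62.5 + (1/3)·6 = 64.5.

64.5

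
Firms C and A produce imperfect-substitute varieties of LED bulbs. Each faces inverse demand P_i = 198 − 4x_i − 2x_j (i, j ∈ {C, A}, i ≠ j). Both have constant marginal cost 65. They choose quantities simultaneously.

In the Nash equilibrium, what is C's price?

118.2

Firm C's profit: π = x_C(198 − 4x_C − 2x_A) − 65x_C.
∂π/∂x_C = 133 − 8x_C − 2x_A = 0 ⇒ x_C = 16.625 − 0.25x_A.
The game is symmetric, so in equilibrium x_A = x_C: the reaction function gives 1.25x_C = 16.625, hence x_C = 13.3.
P_C = 198 − 4·13.3 − 2·13.3 = 118.2.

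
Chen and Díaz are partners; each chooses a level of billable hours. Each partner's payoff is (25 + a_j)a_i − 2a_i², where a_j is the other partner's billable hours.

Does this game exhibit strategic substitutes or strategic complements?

Chen's payoff is (25 + a_D)a_C − 2a_C².
∂π/∂a_C = 25 + a_D − 4a_C = 0, so a_C = 6.25 + 0.25a_D.
The best-response slope da_C/da_D = 0.25 > 0: the reaction function is upward-sloping, so the choices are strategic complements.

strategic complements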